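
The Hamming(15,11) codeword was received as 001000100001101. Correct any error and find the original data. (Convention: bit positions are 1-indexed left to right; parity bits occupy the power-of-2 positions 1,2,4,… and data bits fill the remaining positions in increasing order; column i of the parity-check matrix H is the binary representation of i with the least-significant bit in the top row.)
Syndrome s = H · r^T (mod 2), r = 001000100001101:
  s[0] = (101010101010101)·(001000100001101) mod 2 = 0+0+1+0+0+0+1+0+0+0+0+0+1+0+1 mod 2 = 0
  s[1] = (011001100110011)·(001000100001101) mod 2 = 0+0+1+0+0+0+1+0+0+0+0+0+0+0+1 mod 2 = 1
  s[2] = (000111100001111)·(001000100001101) mod 2 = 0+0+0+0+0+0+1+0+0+0+0+1+1+0+1 mod 2 = 0
  s[3] = (000000011111111)·(001000100001101) mod 2 = 0+0+0+0+0+0+0+0+0+0+0+1+1+0+1 mod 2 = 1
Syndrome = 0101
Column 10 of H equals this syndrome → error at bit 10 (1-indexed).
Flip bit 10: 001000100001101 → 001000100101101
Extract data bits at positions {3,5,6,7,9,10,11,12,13,14,15}: 10010101101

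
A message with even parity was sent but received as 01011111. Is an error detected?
Sum of received bits: 0+1+0+1+1+1+1+1 = 6; 6 mod 2 = 0. Result is 0 → no error detected.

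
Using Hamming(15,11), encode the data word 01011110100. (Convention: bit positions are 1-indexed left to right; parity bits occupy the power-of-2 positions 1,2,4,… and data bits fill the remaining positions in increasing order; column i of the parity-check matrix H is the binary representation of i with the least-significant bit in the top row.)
Codeword c = d · G (mod 2), d = 01011110100:
  c[0] = d·G[:,0] = (01011110100)·(11011010101) mod 2 = 0+1+0+1+1+0+1+0+1+0+0 mod 2 = 1
  c[1] = d·G[:,1] = (01011110100)·(10110110011) mod 2 = 0+0+0+1+0+1+1+0+0+0+0 mod 2 = 1
  c[2] = d·G[:,2] = (01011110100)·(10000000000) mod 2 = 0+0+0+0+0+0+0+0+0+0+0 mod 2 = 0
  c[3] = d·G[:,3] = (01011110100)·(01110001111) mod 2 = 0+1+0+1+0+0+0+0+1+0+0 mod 2 = 1
  c[4] = d·G[:,4] = (01011110100)·(01000000000) mod 2 = 0+1+0+0+0+0+0+0+0+0+0 mod 2 = 1
  c[5] = d·G[:,5] = (01011110100)·(00100000000) mod 2 = 0+0+0+0+0+0+0+0+0+0+0 mod 2 = 0
  c[6] = d·G[:,6] = (01011110100)·(00010000000) mod 2 = 0+0+0+1+0+0+0+0+0+0+0 mod 2 = 1
  c[7] = d·G[:,7] = (01011110100)·(00001111111) mod 2 = 0+0+0+0+1+1+1+0+1+0+0 mod 2 = 0
  c[8] = d·G[:,8] = (01011110100)·(00001000000) mod 2 = 0+0+0+0+1+0+0+0+0+0+0 mod 2 = 1
  c[9] = d·G[:,9] = (01011110100)·(00000100000) mod 2 = 0+0+0+0+0+1+0+0+0+0+0 mod 2 = 1
  c[10] = d·G[:,10] = (01011110100)·(00000010000) mod 2 = 0+0+0+0+0+0+1+0+0+0+0 mod 2 = 1
  c[11] = d·G[:,11] = (01011110100)·(00000001000) mod 2 = 0+0+0+0+0+0+0+0+0+0+0 mod 2 = 0
  c[12] = d·G[:,12] = (01011110100)·(00000000100) mod 2 = 0+0+0+0+0+0+0+0+1+0+0 mod 2 = 1
  c[13] = d·G[:,13] = (01011110100)·(00000000010) mod 2 = 0+0+0+0+0+0+0+0+0+0+0 mod 2 = 0
  c[14] = d·G[:,14] = (01011110100)·(00000000001) mod 2 = 0+0+0+0+0+0+0+0+0+0+0 mod 2 = 0
Codeword = 110110101110100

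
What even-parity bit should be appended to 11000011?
Sum of data bits: 1+1+0+0+0+0+1+1 = 4.
4 mod 2 = 0, so parity bit = 0.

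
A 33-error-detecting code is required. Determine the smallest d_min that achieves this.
Detecting e errors requires d_min ≥ e + 1 = 33 + 1 = 34.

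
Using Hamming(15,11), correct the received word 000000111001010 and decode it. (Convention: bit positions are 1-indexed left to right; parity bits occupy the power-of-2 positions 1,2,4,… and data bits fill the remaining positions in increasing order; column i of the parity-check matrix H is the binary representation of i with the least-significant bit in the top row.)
Syndrome s = H · r^T (mod 2), r = 000000111001010:
  s[0] = (101010101010101)·(000000111001010) mod 2 = 0+0+0+0+0+0+1+0+1+0+0+0+0+0+0 mod 2 = 0
  s[1] = (011001100110011)·(000000111001010) mod 2 = 0+0+0+0+0+0+1+0+0+0+0+0+0+1+0 mod 2 = 0
  s[2] = (000111100001111)·(000000111001010) mod 2 = 0+0+0+0+0+0+1+0+0+0+0+1+0+1+0 mod 2 = 1
  s[3] = (000000011111111)·(000000111001010) mod 2 = 0+0+0+0+0+0+0+1+1+0+0+1+0+1+0 mod 2 = 0
Syndrome = 0010
Column 4 of H equals this syndrome → error at bit 4 (1-indexed).
Flip bit 4: 000000111001010 → 000100111001010
Extract data bits at positions {3,5,6,7,9,10,11,12,13,14,15}: 00011001010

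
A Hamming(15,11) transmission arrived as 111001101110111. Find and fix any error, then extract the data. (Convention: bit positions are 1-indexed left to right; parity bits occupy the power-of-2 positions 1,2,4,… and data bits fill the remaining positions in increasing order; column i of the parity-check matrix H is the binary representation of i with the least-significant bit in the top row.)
Syndrome s = H · r^T (mod 2), r = 111001101110111:
  s[0] = (101010101010101)·(111001101110111) mod 2 = 1+0+1+0+0+0+1+0+1+0+1+0+1+0+1 mod 2 = 1
  s[1] = (011001100110011)·(111001101110111) mod 2 = 0+1+1+0+0+1+1+0+0+1+1+0+0+1+1 mod 2 = 0
  s[2] = (000111100001111)·(111001101110111) mod 2 = 0+0+0+0+0+1+1+0+0+0+0+0+1+1+1 mod 2 = 1
  s[3] = (000000011111111)·(111001101110111) mod 2 = 0+0+0+0+0+0+0+0+1+1+1+0+1+1+1 mod 2 = 0
Syndrome = 1010
Column 5 of H equals this syndrome → error at bit 5 (1-indexed).
Flip bit 5: 111001101110111 → 111011101110111
Extract data bits at positions {3,5,6,7,9,10,11,12,13,14,15}: 11111110111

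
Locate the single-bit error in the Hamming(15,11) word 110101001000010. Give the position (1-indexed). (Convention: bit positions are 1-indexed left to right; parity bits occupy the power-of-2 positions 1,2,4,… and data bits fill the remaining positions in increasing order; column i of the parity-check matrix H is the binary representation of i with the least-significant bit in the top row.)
Syndrome s = H · r^T (mod 2), r = 110101001000010:
  s[0] = (101010101010101)·(110101001000010) mod 2 = 1+0+0+0+0+0+0+0+1+0+0+0+0+0+0 mod 2 = 0
  s[1] = (011001100110011)·(110101001000010) mod 2 = 0+1+0+0+0+1+0+0+0+0+0+0+0+1+0 mod 2 = 1
  s[2] = (000111100001111)·(110101001000010) mod 2 = 0+0+0+1+0+1+0+0+0+0+0+0+0+1+0 mod 2 = 1
  s[3] = (000000011111111)·(110101001000010) mod 2 = 0+0+0+0+0+0+0+0+1+0+0+0+0+1+0 mod 2 = 0
Syndrome = 0110
Column i of H is the binary representation of i, so the syndrome is the binary index of the flipped bit.
Read s = 0110 with s[0] as LSB: 0·2^0 + 1·2^1 + 1·2^2 + 0·2^3 = 6.
Error is at bit position 6.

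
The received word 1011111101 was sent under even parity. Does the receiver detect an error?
Sum of received bits: 1+0+1+1+1+1+1+1+0+1 = 8; 8 mod 2 = 0. Result is 0 → no error detected.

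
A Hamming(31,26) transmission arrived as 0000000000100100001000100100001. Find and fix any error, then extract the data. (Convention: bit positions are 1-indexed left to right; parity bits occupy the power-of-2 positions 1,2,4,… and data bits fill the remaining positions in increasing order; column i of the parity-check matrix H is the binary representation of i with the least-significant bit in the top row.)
Syndrome s = H · r^T (mod 2), r = 0000000000100100001000100100001:
  s[0] = (1010101010101010101010101010101)·(0000000000100100001000100100001) mod 2 = 0+0+0+0+0+0+0+0+0+0+1+0+0+0+0+0+0+0+1+0+0+0+1+0+0+0+0+0+0+0+1 mod 2 = 0
  s[1] = (0110011001100110011001100110011)·(0000000000100100001000100100001) mod 2 = 0+0+0+0+0+0+0+0+0+0+1+0+0+1+0+0+0+0+1+0+0+0+1+0+0+1+0+0+0+0+1 mod 2 = 0
  s[2] = (0001111000011110000111100001111)·(0000000000100100001000100100001) mod 2 = 0+0+0+0+0+0+0+0+0+0+0+0+0+1+0+0+0+0+0+0+0+0+1+0+0+0+0+0+0+0+1 mod 2 = 1
  s[3] = (0000000111111110000000011111111)·(0000000000100100001000100100001) mod 2 = 0+0+0+0+0+0+0+0+0+0+1+0+0+1+0+0+0+0+0+0+0+0+0+0+0+1+0+0+0+0+1 mod 2 = 0
  s[4] = (0000000000000001111111111111111)·(0000000000100100001000100100001) mod 2 = 0+0+0+0+0+0+0+0+0+0+0+0+0+0+0+0+0+0+1+0+0+0+1+0+0+1+0+0+0+0+1 mod 2 = 0
Syndrome = 00100
Column 4 of H equals this syndrome → error at bit 4 (1-indexed).
Flip bit 4: 0000000000100100001000100100001 → 0001000000100100001000100100001
Extract data bits at positions {3,5,6,7,9,10,11,12,13,14,15,17,18,19,20,21,22,23,24,25,26,27,28,29,30,31}: 00000010010001000100100001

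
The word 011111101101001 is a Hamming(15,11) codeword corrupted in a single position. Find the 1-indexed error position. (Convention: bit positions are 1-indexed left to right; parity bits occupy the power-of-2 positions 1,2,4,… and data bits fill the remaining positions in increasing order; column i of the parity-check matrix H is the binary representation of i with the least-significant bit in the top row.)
Syndrome s = H · r^T (mod 2), r = 011111101101001:
  s[0] = (101010101010101)·(011111101101001) mod 2 = 0+0+1+0+1+0+1+0+1+0+0+0+0+0+1 mod 2 = 1
  s[1] = (011001100110011)·(011111101101001) mod 2 = 0+1+1+0+0+1+1+0+0+1+0+0+0+0+1 mod 2 = 0
  s[2] = (000111100001111)·(011111101101001) mod 2 = 0+0+0+1+1+1+1+0+0+0+0+1+0+0+1 mod 2 = 0
  s[3] = (000000011111111)·(011111101101001) mod 2 = 0+0+0+0+0+0+0+0+1+1+0+1+0+0+1 mod 2 = 0
Syndrome = 1000
Column i of H is the binary representation of i, so the syndrome is the binary index of the flipped bit.
Read s = 1000 with s[0] as LSB: 1·2^0 + 0·2^1 + 0·2^2 + 0·2^3 = 1.
Error is at bit position 1.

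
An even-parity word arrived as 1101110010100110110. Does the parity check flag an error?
Sum of received bits: 1+1+0+1+1+1+0+0+1+0+1+0+0+1+1+0+1+1+0 = 11; 11 mod 2 = 1. Result is 1 ≠ 0 → error detected.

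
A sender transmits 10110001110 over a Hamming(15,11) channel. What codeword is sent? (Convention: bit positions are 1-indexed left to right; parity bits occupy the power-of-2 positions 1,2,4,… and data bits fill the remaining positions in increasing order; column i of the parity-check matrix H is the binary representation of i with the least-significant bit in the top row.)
Codeword c = d · G (mod 2), d = 10110001110:
  c[0] = d·G[:,0] = (10110001110)·(11011010101) mod 2 = 1+0+0+1+0+0+0+0+1+0+0 mod 2 = 1
  c[1] = d·G[:,1] = (10110001110)·(10110110011) mod 2 = 1+0+1+1+0+0+0+0+0+1+0 mod 2 = 0
  c[2] = d·G[:,2] = (10110001110)·(10000000000) mod 2 = 1+0+0+0+0+0+0+0+0+0+0 mod 2 = 1
  c[3] = d·G[:,3] = (10110001110)·(01110001111) mod 2 = 0+0+1+1+0+0+0+1+1+1+0 mod 2 = 1
  c[4] = d·G[:,4] = (10110001110)·(01000000000) mod 2 = 0+0+0+0+0+0+0+0+0+0+0 mod 2 = 0
  c[5] = d·G[:,5] = (10110001110)·(00100000000) mod 2 = 0+0+1+0+0+0+0+0+0+0+0 mod 2 = 1
  c[6] = d·G[:,6] = (10110001110)·(00010000000) mod 2 = 0+0+0+1+0+0+0+0+0+0+0 mod 2 = 1
  c[7] = d·G[:,7] = (10110001110)·(00001111111) mod 2 = 0+0+0+0+0+0+0+1+1+1+0 mod 2 = 1
  c[8] = d·G[:,8] = (10110001110)·(00001000000) mod 2 = 0+0+0+0+0+0+0+0+0+0+0 mod 2 = 0
  c[9] = d·G[:,9] = (10110001110)·(00000100000) mod 2 = 0+0+0+0+0+0+0+0+0+0+0 mod 2 = 0
  c[10] = d·G[:,10] = (10110001110)·(00000010000) mod 2 = 0+0+0+0+0+0+0+0+0+0+0 mod 2 = 0
  c[11] = d·G[:,11] = (10110001110)·(00000001000) mod 2 = 0+0+0+0+0+0+0+1+0+0+0 mod 2 = 1
  c[12] = d·G[:,12] = (10110001110)·(00000000100) mod 2 = 0+0+0+0+0+0+0+0+1+0+0 mod 2 = 1
  c[13] = d·G[:,13] = (10110001110)·(00000000010) mod 2 = 0+0+0+0+0+0+0+0+0+1+0 mod 2 = 1
  c[14] = d·G[:,14] = (10110001110)·(00000000001) mod 2 = 0+0+0+0+0+0+0+0+0+0+0 mod 2 = 0
Codeword = 101101110001110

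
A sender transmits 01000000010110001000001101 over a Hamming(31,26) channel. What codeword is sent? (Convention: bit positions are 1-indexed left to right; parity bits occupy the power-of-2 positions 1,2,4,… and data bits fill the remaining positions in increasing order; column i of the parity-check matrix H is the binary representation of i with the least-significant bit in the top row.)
Codeword c = d · G (mod 2), d = 01000000010110001000001101:
  c[0] = d·G[:,0] = (01000000010110001000001101)·(11011010101101010101010101) mod 2 = 0+1+0+0+0+0+0+0+0+0+0+1+0+0+0+0+0+0+0+0+0+0+0+1+0+1 mod 2 = 0
  c[1] = d·G[:,1] = (01000000010110001000001101)·(10110110011011001100110011) mod 2 = 0+0+0+0+0+0+0+0+0+1+0+0+1+0+0+0+1+0+0+0+0+0+0+0+0+1 mod 2 = 0
  c[2] = d·G[:,2] = (01000000010110001000001101)·(10000000000000000000000000) mod 2 = 0+0+0+0+0+0+0+0+0+0+0+0+0+0+0+0+0+0+0+0+0+0+0+0+0+0 mod 2 = 0
  c[3] = d·G[:,3] = (01000000010110001000001101)·(01110001111000111100001111) mod 2 = 0+1+0+0+0+0+0+0+0+1+0+0+0+0+0+0+1+0+0+0+0+0+1+1+0+1 mod 2 = 0
  c[4] = d·G[:,4] = (01000000010110001000001101)·(01000000000000000000000000) mod 2 = 0+1+0+0+0+0+0+0+0+0+0+0+0+0+0+0+0+0+0+0+0+0+0+0+0+0 mod 2 = 1
  c[5] = d·G[:,5] = (01000000010110001000001101)·(00100000000000000000000000) mod 2 = 0+0+0+0+0+0+0+0+0+0+0+0+0+0+0+0+0+0+0+0+0+0+0+0+0+0 mod 2 = 0
  c[6] = d·G[:,6] = (01000000010110001000001101)·(00010000000000000000000000) mod 2 = 0+0+0+0+0+0+0+0+0+0+0+0+0+0+0+0+0+0+0+0+0+0+0+0+0+0 mod 2 = 0
  c[7] = d·G[:,7] = (01000000010110001000001101)·(00001111111000000011111111) mod 2 = 0+0+0+0+0+0+0+0+0+1+0+0+0+0+0+0+0+0+0+0+0+0+1+1+0+1 mod 2 = 0
  c[8] = d·G[:,8] = (01000000010110001000001101)·(00001000000000000000000000) mod 2 = 0+0+0+0+0+0+0+0+0+0+0+0+0+0+0+0+0+0+0+0+0+0+0+0+0+0 mod 2 = 0
  c[9] = d·G[:,9] = (01000000010110001000001101)·(00000100000000000000000000) mod 2 = 0+0+0+0+0+0+0+0+0+0+0+0+0+0+0+0+0+0+0+0+0+0+0+0+0+0 mod 2 = 0
  c[10] = d·G[:,10] = (01000000010110001000001101)·(00000010000000000000000000) mod 2 = 0+0+0+0+0+0+0+0+0+0+0+0+0+0+0+0+0+0+0+0+0+0+0+0+0+0 mod 2 = 0
  c[11] = d·G[:,11] = (01000000010110001000001101)·(00000001000000000000000000) mod 2 = 0+0+0+0+0+0+0+0+0+0+0+0+0+0+0+0+0+0+0+0+0+0+0+0+0+0 mod 2 = 0
  c[12] = d·G[:,12] = (01000000010110001000001101)·(00000000100000000000000000) mod 2 = 0+0+0+0+0+0+0+0+0+0+0+0+0+0+0+0+0+0+0+0+0+0+0+0+0+0 mod 2 = 0
  c[13] = d·G[:,13] = (01000000010110001000001101)·(00000000010000000000000000) mod 2 = 0+0+0+0+0+0+0+0+0+1+0+0+0+0+0+0+0+0+0+0+0+0+0+0+0+0 mod 2 = 1
  c[14] = d·G[:,14] = (01000000010110001000001101)·(00000000001000000000000000) mod 2 = 0+0+0+0+0+0+0+0+0+0+0+0+0+0+0+0+0+0+0+0+0+0+0+0+0+0 mod 2 = 0
  c[15] = d·G[:,15] = (01000000010110001000001101)·(00000000000111111111111111) mod 2 = 0+0+0+0+0+0+0+0+0+0+0+1+1+0+0+0+1+0+0+0+0+0+1+1+0+1 mod 2 = 0
  c[16] = d·G[:,16] = (01000000010110001000001101)·(00000000000100000000000000) mod 2 = 0+0+0+0+0+0+0+0+0+0+0+1+0+0+0+0+0+0+0+0+0+0+0+0+0+0 mod 2 = 1
  c[17] = d·G[:,17] = (01000000010110001000001101)·(00000000000010000000000000) mod 2 = 0+0+0+0+0+0+0+0+0+0+0+0+1+0+0+0+0+0+0+0+0+0+0+0+0+0 mod 2 = 1
  c[18] = d·G[:,18] = (01000000010110001000001101)·(00000000000001000000000000) mod 2 = 0+0+0+0+0+0+0+0+0+0+0+0+0+0+0+0+0+0+0+0+0+0+0+0+0+0 mod 2 = 0
  c[19] = d·G[:,19] = (01000000010110001000001101)·(00000000000000100000000000) mod 2 = 0+0+0+0+0+0+0+0+0+0+0+0+0+0+0+0+0+0+0+0+0+0+0+0+0+0 mod 2 = 0
  c[20] = d·G[:,20] = (01000000010110001000001101)·(00000000000000010000000000) mod 2 = 0+0+0+0+0+0+0+0+0+0+0+0+0+0+0+0+0+0+0+0+0+0+0+0+0+0 mod 2 = 0
  c[21] = d·G[:,21] = (01000000010110001000001101)·(00000000000000001000000000) mod 2 = 0+0+0+0+0+0+0+0+0+0+0+0+0+0+0+0+1+0+0+0+0+0+0+0+0+0 mod 2 = 1
  c[22] = d·G[:,22] = (01000000010110001000001101)·(00000000000000000100000000) mod 2 = 0+0+0+0+0+0+0+0+0+0+0+0+0+0+0+0+0+0+0+0+0+0+0+0+0+0 mod 2 = 0
  c[23] = d·G[:,23] = (01000000010110001000001101)·(00000000000000000010000000) mod 2 = 0+0+0+0+0+0+0+0+0+0+0+0+0+0+0+0+0+0+0+0+0+0+0+0+0+0 mod 2 = 0
  c[24] = d·G[:,24] = (01000000010110001000001101)·(00000000000000000001000000) mod 2 = 0+0+0+0+0+0+0+0+0+0+0+0+0+0+0+0+0+0+0+0+0+0+0+0+0+0 mod 2 = 0
  c[25] = d·G[:,25] = (01000000010110001000001101)·(00000000000000000000100000) mod 2 = 0+0+0+0+0+0+0+0+0+0+0+0+0+0+0+0+0+0+0+0+0+0+0+0+0+0 mod 2 = 0
  c[26] = d·G[:,26] = (01000000010110001000001101)·(00000000000000000000010000) mod 2 = 0+0+0+0+0+0+0+0+0+0+0+0+0+0+0+0+0+0+0+0+0+0+0+0+0+0 mod 2 = 0
  c[27] = d·G[:,27] = (01000000010110001000001101)·(00000000000000000000001000) mod 2 = 0+0+0+0+0+0+0+0+0+0+0+0+0+0+0+0+0+0+0+0+0+0+1+0+0+0 mod 2 = 1
  c[28] = d·G[:,28] = (01000000010110001000001101)·(00000000000000000000000100) mod 2 = 0+0+0+0+0+0+0+0+0+0+0+0+0+0+0+0+0+0+0+0+0+0+0+1+0+0 mod 2 = 1
  c[29] = d·G[:,29] = (01000000010110001000001101)·(00000000000000000000000010) mod 2 = 0+0+0+0+0+0+0+0+0+0+0+0+0+0+0+0+0+0+0+0+0+0+0+0+0+0 mod 2 = 0
  c[30] = d·G[:,30] = (01000000010110001000001101)·(00000000000000000000000001) mod 2 = 0+0+0+0+0+0+0+0+0+0+0+0+0+0+0+0+0+0+0+0+0+0+0+0+0+1 mod 2 = 1
Codeword = 0000100000000100110001000001101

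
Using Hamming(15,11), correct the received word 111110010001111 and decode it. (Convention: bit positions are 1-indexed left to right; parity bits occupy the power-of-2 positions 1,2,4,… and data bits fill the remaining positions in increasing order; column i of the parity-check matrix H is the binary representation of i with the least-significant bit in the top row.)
Syndrome s = H · r^T (mod 2), r = 111110010001111:
  s[0] = (101010101010101)·(111110010001111) mod 2 = 1+0+1+0+1+0+0+0+0+0+0+0+1+0+1 mod 2 = 1
  s[1] = (011001100110011)·(111110010001111) mod 2 = 0+1+1+0+0+0+0+0+0+0+0+0+0+1+1 mod 2 = 0
  s[2] = (000111100001111)·(111110010001111) mod 2 = 0+0+0+1+1+0+0+0+0+0+0+1+1+1+1 mod 2 = 0
  s[3] = (000000011111111)·(111110010001111) mod 2 = 0+0+0+0+0+0+0+1+0+0+0+1+1+1+1 mod 2 = 1
Syndrome = 1001
Column 9 of H equals this syndrome → error at bit 9 (1-indexed).
Flip bit 9: 111110010001111 → 111110011001111
Extract data bits at positions {3,5,6,7,9,10,11,12,13,14,15}: 11001001111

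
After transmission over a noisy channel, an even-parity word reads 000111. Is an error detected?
Sum of received bits: 0+0+0+1+1+1 = 3; 3 mod 2 = 1. Result is 1 ≠ 0 → error detected.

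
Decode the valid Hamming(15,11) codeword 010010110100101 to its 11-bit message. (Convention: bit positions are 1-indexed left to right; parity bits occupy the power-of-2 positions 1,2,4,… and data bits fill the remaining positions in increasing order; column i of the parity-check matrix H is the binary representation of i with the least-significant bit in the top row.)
Parity bits occupy power-of-2 positions; data bits are at positions {3,5,6,7,9,10,11,12,13,14,15} (1-indexed).
Extract: c[3]=0 c[5]=1 c[6]=0 c[7]=1 c[9]=0 c[10]=1 c[11]=0 c[12]=0 c[13]=1 c[14]=0 c[15]=1
Data = 01010100101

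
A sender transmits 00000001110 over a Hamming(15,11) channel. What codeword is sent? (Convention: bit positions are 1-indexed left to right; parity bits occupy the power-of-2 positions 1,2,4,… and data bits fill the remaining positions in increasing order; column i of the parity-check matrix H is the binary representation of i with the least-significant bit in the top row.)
Codeword c = d · G (mod 2), d = 00000001110:
  c[0] = d·G[:,0] = (00000001110)·(11011010101) mod 2 = 0+0+0+0+0+0+0+0+1+0+0 mod 2 = 1
  c[1] = d·G[:,1] = (00000001110)·(10110110011) mod 2 = 0+0+0+0+0+0+0+0+0+1+0 mod 2 = 1
  c[2] = d·G[:,2] = (00000001110)·(10000000000) mod 2 = 0+0+0+0+0+0+0+0+0+0+0 mod 2 = 0
  c[3] = d·G[:,3] = (00000001110)·(01110001111) mod 2 = 0+0+0+0+0+0+0+1+1+1+0 mod 2 = 1
  c[4] = d·G[:,4] = (00000001110)·(01000000000) mod 2 = 0+0+0+0+0+0+0+0+0+0+0 mod 2 = 0
  c[5] = d·G[:,5] = (00000001110)·(00100000000) mod 2 = 0+0+0+0+0+0+0+0+0+0+0 mod 2 = 0
  c[6] = d·G[:,6] = (00000001110)·(00010000000) mod 2 = 0+0+0+0+0+0+0+0+0+0+0 mod 2 = 0
  c[7] = d·G[:,7] = (00000001110)·(00001111111) mod 2 = 0+0+0+0+0+0+0+1+1+1+0 mod 2 = 1
  c[8] = d·G[:,8] = (00000001110)·(00001000000) mod 2 = 0+0+0+0+0+0+0+0+0+0+0 mod 2 = 0
  c[9] = d·G[:,9] = (00000001110)·(00000100000) mod 2 = 0+0+0+0+0+0+0+0+0+0+0 mod 2 = 0
  c[10] = d·G[:,10] = (00000001110)·(00000010000) mod 2 = 0+0+0+0+0+0+0+0+0+0+0 mod 2 = 0
  c[11] = d·G[:,11] = (00000001110)·(00000001000) mod 2 = 0+0+0+0+0+0+0+1+0+0+0 mod 2 = 1
  c[12] = d·G[:,12] = (00000001110)·(00000000100) mod 2 = 0+0+0+0+0+0+0+0+1+0+0 mod 2 = 1
  c[13] = d·G[:,13] = (00000001110)·(00000000010) mod 2 = 0+0+0+0+0+0+0+0+0+1+0 mod 2 = 1
  c[14] = d·G[:,14] = (00000001110)·(00000000001) mod 2 = 0+0+0+0+0+0+0+0+0+0+0 mod 2 = 0
Codeword = 110100010001110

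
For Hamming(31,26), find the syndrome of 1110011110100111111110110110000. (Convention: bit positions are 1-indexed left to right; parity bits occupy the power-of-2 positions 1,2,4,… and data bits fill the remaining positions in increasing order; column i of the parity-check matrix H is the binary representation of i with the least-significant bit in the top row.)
Syndrome s = H · r^T (mod 2), r = 1110011110100111111110110110000:
  s[0] = (1010101010101010101010101010101)·(1110011110100111111110110110000) mod 2 = 1+0+1+0+0+0+1+0+1+0+1+0+0+0+1+0+1+0+1+0+1+0+1+0+0+0+1+0+0+0+0 mod 2 = 1
  s[1] = (0110011001100110011001100110011)·(1110011110100111111110110110000) mod 2 = 0+1+1+0+0+1+1+0+0+0+1+0+0+1+1+0+0+1+1+0+0+0+1+0+0+1+1+0+0+0+0 mod 2 = 0
  s[2] = (0001111000011110000111100001111)·(1110011110100111111110110110000) mod 2 = 0+0+0+0+0+1+1+0+0+0+0+0+0+1+1+0+0+0+0+1+1+0+1+0+0+0+0+0+0+0+0 mod 2 = 1
  s[3] = (0000000111111110000000011111111)·(1110011110100111111110110110000) mod 2 = 0+0+0+0+0+0+0+1+1+0+1+0+0+1+1+0+0+0+0+0+0+0+0+1+0+1+1+0+0+0+0 mod 2 = 0
  s[4] = (0000000000000001111111111111111)·(1110011110100111111110110110000) mod 2 = 0+0+0+0+0+0+0+0+0+0+0+0+0+0+0+1+1+1+1+1+1+0+1+1+0+1+1+0+0+0+0 mod 2 = 0
Syndrome = 10100
Non-zero syndrome: error at position 5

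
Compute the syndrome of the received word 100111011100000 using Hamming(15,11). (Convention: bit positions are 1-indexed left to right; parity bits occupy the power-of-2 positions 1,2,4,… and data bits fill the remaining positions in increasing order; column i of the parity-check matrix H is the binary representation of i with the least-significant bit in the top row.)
Syndrome s = H · r^T (mod 2), r = 100111011100000:
  s[0] = (101010101010101)·(100111011100000) mod 2 = 1+0+0+0+1+0+0+0+1+0+0+0+0+0+0 mod 2 = 1
  s[1] = (011001100110011)·(100111011100000) mod 2 = 0+0+0+0+0+1+0+0+0+1+0+0+0+0+0 mod 2 = 0
  s[2] = (000111100001111)·(100111011100000) mod 2 = 0+0+0+1+1+1+0+0+0+0+0+0+0+0+0 mod 2 = 1
  s[3] = (000000011111111)·(100111011100000) mod 2 = 0+0+0+0+0+0+0+1+1+1+0+0+0+0+0 mod 2 = 1
Syndrome = 1011
Non-zero syndrome: error at position 13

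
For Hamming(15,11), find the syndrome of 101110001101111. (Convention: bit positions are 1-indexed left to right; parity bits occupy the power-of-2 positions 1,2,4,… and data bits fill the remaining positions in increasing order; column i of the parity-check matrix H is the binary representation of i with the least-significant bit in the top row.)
Syndrome s = H · r^T (mod 2), r = 101110001101111:
  s[0] = (101010101010101)·(101110001101111) mod 2 = 1+0+1+0+1+0+0+0+1+0+0+0+1+0+1 mod 2 = 0
  s[1] = (011001100110011)·(101110001101111) mod 2 = 0+0+1+0+0+0+0+0+0+1+0+0+0+1+1 mod 2 = 0
  s[2] = (000111100001111)·(101110001101111) mod 2 = 0+0+0+1+1+0+0+0+0+0+0+1+1+1+1 mod 2 = 0
  s[3] = (000000011111111)·(101110001101111) mod 2 = 0+0+0+0+0+0+0+0+1+1+0+1+1+1+1 mod 2 = 0
Syndrome = 0000
s = 0: no error detected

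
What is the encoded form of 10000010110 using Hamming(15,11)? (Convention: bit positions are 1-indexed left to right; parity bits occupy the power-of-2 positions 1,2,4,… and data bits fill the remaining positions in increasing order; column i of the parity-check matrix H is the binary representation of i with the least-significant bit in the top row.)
Codeword c = d · G (mod 2), d = 10000010110:
  c[0] = d·G[:,0] = (10000010110)·(11011010101) mod 2 = 1+0+0+0+0+0+1+0+1+0+0 mod 2 = 1
  c[1] = d·G[:,1] = (10000010110)·(10110110011) mod 2 = 1+0+0+0+0+0+1+0+0+1+0 mod 2 = 1
  c[2] = d·G[:,2] = (10000010110)·(10000000000) mod 2 = 1+0+0+0+0+0+0+0+0+0+0 mod 2 = 1
  c[3] = d·G[:,3] = (10000010110)·(01110001111) mod 2 = 0+0+0+0+0+0+0+0+1+1+0 mod 2 = 0
  c[4] = d·G[:,4] = (10000010110)·(01000000000) mod 2 = 0+0+0+0+0+0+0+0+0+0+0 mod 2 = 0
  c[5] = d·G[:,5] = (10000010110)·(00100000000) mod 2 = 0+0+0+0+0+0+0+0+0+0+0 mod 2 = 0
  c[6] = d·G[:,6] = (10000010110)·(00010000000) mod 2 = 0+0+0+0+0+0+0+0+0+0+0 mod 2 = 0
  c[7] = d·G[:,7] = (10000010110)·(00001111111) mod 2 = 0+0+0+0+0+0+1+0+1+1+0 mod 2 = 1
  c[8] = d·G[:,8] = (10000010110)·(00001000000) mod 2 = 0+0+0+0+0+0+0+0+0+0+0 mod 2 = 0
  c[9] = d·G[:,9] = (10000010110)·(00000100000) mod 2 = 0+0+0+0+0+0+0+0+0+0+0 mod 2 = 0
  c[10] = d·G[:,10] = (10000010110)·(00000010000) mod 2 = 0+0+0+0+0+0+1+0+0+0+0 mod 2 = 1
  c[11] = d·G[:,11] = (10000010110)·(00000001000) mod 2 = 0+0+0+0+0+0+0+0+0+0+0 mod 2 = 0
  c[12] = d·G[:,12] = (10000010110)·(00000000100) mod 2 = 0+0+0+0+0+0+0+0+1+0+0 mod 2 = 1
  c[13] = d·G[:,13] = (10000010110)·(00000000010) mod 2 = 0+0+0+0+0+0+0+0+0+1+0 mod 2 = 1
  c[14] = d·G[:,14] = (10000010110)·(00000000001) mod 2 = 0+0+0+0+0+0+0+0+0+0+0 mod 2 = 0
Codeword = 111000010010110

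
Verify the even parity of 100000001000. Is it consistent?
Sum of all bits: 1+0+0+0+0+0+0+0+1+0+0+0 = 2; 2 mod 2 = 0. Result is 0 → valid parity.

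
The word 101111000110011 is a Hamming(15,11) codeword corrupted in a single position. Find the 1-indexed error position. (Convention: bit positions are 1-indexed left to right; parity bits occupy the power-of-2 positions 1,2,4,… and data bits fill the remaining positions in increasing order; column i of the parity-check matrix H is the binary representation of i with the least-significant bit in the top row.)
Syndrome s = H · r^T (mod 2), r = 101111000110011:
  s[0] = (101010101010101)·(101111000110011) mod 2 = 1+0+1+0+1+0+0+0+0+0+1+0+0+0+1 mod 2 = 1
  s[1] = (011001100110011)·(101111000110011) mod 2 = 0+0+1+0+0+1+0+0+0+1+1+0+0+1+1 mod 2 = 0
  s[2] = (000111100001111)·(101111000110011) mod 2 = 0+0+0+1+1+1+0+0+0+0+0+0+0+1+1 mod 2 = 1
  s[3] = (000000011111111)·(101111000110011) mod 2 = 0+0+0+0+0+0+0+0+0+1+1+0+0+1+1 mod 2 = 0
Syndrome = 1010
Column i of H is the binary representation of i, so the syndrome is the binary index of the flipped bit.
Read s = 1010 with s[0] as LSB: 1·2^0 + 0·2^1 + 1·2^2 + 0·2^3 = 5.
Error is at bit position 5.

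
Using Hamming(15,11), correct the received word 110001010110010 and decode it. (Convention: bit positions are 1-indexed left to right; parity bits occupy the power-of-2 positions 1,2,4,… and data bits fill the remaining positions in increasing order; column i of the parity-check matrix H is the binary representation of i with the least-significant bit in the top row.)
Syndrome s = H · r^T (mod 2), r = 110001010110010:
  s[0] = (101010101010101)·(110001010110010) mod 2 = 1+0+0+0+0+0+0+0+0+0+1+0+0+0+0 mod 2 = 0
  s[1] = (011001100110011)·(110001010110010) mod 2 = 0+1+0+0+0+1+0+0+0+1+1+0+0+1+0 mod 2 = 1
  s[2] = (000111100001111)·(110001010110010) mod 2 = 0+0+0+0+0+1+0+0+0+0+0+0+0+1+0 mod 2 = 0
  s[3] = (000000011111111)·(110001010110010) mod 2 = 0+0+0+0+0+0+0+1+0+1+1+0+0+1+0 mod 2 = 0
Syndrome = 0100
Column 2 of H equals this syndrome → error at bit 2 (1-indexed).
Flip bit 2: 110001010110010 → 100001010110010
Extract data bits at positions {3,5,6,7,9,10,11,12,13,14,15}: 00100110010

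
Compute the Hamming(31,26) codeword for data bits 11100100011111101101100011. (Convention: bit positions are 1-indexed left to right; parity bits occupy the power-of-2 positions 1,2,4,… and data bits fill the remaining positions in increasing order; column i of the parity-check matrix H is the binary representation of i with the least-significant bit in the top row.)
Codeword c = d · G (mod 2), d = 11100100011111101101100011:
  c[0] = d·G[:,0] = (11100100011111101101100011)·(11011010101101010101010101) mod 2 = 1+1+0+0+0+0+0+0+0+0+1+1+0+1+0+0+0+1+0+1+0+0+0+0+0+1 mod 2 = 0
  c[1] = d·G[:,1] = (11100100011111101101100011)·(10110110011011001100110011) mod 2 = 1+0+1+0+0+1+0+0+0+1+1+0+1+1+0+0+1+1+0+0+1+0+0+0+1+1 mod 2 = 0
  c[2] = d·G[:,2] = (11100100011111101101100011)·(10000000000000000000000000) mod 2 = 1+0+0+0+0+0+0+0+0+0+0+0+0+0+0+0+0+0+0+0+0+0+0+0+0+0 mod 2 = 1
  c[3] = d·G[:,3] = (11100100011111101101100011)·(01110001111000111100001111) mod 2 = 0+1+1+0+0+0+0+0+0+1+1+0+0+0+1+0+1+1+0+0+0+0+0+0+1+1 mod 2 = 1
  c[4] = d·G[:,4] = (11100100011111101101100011)·(01000000000000000000000000) mod 2 = 0+1+0+0+0+0+0+0+0+0+0+0+0+0+0+0+0+0+0+0+0+0+0+0+0+0 mod 2 = 1
  c[5] = d·G[:,5] = (11100100011111101101100011)·(00100000000000000000000000) mod 2 = 0+0+1+0+0+0+0+0+0+0+0+0+0+0+0+0+0+0+0+0+0+0+0+0+0+0 mod 2 = 1
  c[6] = d·G[:,6] = (11100100011111101101100011)·(00010000000000000000000000) mod 2 = 0+0+0+0+0+0+0+0+0+0+0+0+0+0+0+0+0+0+0+0+0+0+0+0+0+0 mod 2 = 0
  c[7] = d·G[:,7] = (11100100011111101101100011)·(00001111111000000011111111) mod 2 = 0+0+0+0+0+1+0+0+0+1+1+0+0+0+0+0+0+0+0+1+1+0+0+0+1+1 mod 2 = 1
  c[8] = d·G[:,8] = (11100100011111101101100011)·(00001000000000000000000000) mod 2 = 0+0+0+0+0+0+0+0+0+0+0+0+0+0+0+0+0+0+0+0+0+0+0+0+0+0 mod 2 = 0
  c[9] = d·G[:,9] = (11100100011111101101100011)·(00000100000000000000000000) mod 2 = 0+0+0+0+0+1+0+0+0+0+0+0+0+0+0+0+0+0+0+0+0+0+0+0+0+0 mod 2 = 1
  c[10] = d·G[:,10] = (11100100011111101101100011)·(00000010000000000000000000) mod 2 = 0+0+0+0+0+0+0+0+0+0+0+0+0+0+0+0+0+0+0+0+0+0+0+0+0+0 mod 2 = 0
  c[11] = d·G[:,11] = (11100100011111101101100011)·(00000001000000000000000000) mod 2 = 0+0+0+0+0+0+0+0+0+0+0+0+0+0+0+0+0+0+0+0+0+0+0+0+0+0 mod 2 = 0
  c[12] = d·G[:,12] = (11100100011111101101100011)·(00000000100000000000000000) mod 2 = 0+0+0+0+0+0+0+0+0+0+0+0+0+0+0+0+0+0+0+0+0+0+0+0+0+0 mod 2 = 0
  c[13] = d·G[:,13] = (11100100011111101101100011)·(00000000010000000000000000) mod 2 = 0+0+0+0+0+0+0+0+0+1+0+0+0+0+0+0+0+0+0+0+0+0+0+0+0+0 mod 2 = 1
  c[14] = d·G[:,14] = (11100100011111101101100011)·(00000000001000000000000000) mod 2 = 0+0+0+0+0+0+0+0+0+0+1+0+0+0+0+0+0+0+0+0+0+0+0+0+0+0 mod 2 = 1
  c[15] = d·G[:,15] = (11100100011111101101100011)·(00000000000111111111111111) mod 2 = 0+0+0+0+0+0+0+0+0+0+0+1+1+1+1+0+1+1+0+1+1+0+0+0+1+1 mod 2 = 0
  c[16] = d·G[:,16] = (11100100011111101101100011)·(00000000000100000000000000) mod 2 = 0+0+0+0+0+0+0+0+0+0+0+1+0+0+0+0+0+0+0+0+0+0+0+0+0+0 mod 2 = 1
  c[17] = d·G[:,17] = (11100100011111101101100011)·(00000000000010000000000000) mod 2 = 0+0+0+0+0+0+0+0+0+0+0+0+1+0+0+0+0+0+0+0+0+0+0+0+0+0 mod 2 = 1
  c[18] = d·G[:,18] = (11100100011111101101100011)·(00000000000001000000000000) mod 2 = 0+0+0+0+0+0+0+0+0+0+0+0+0+1+0+0+0+0+0+0+0+0+0+0+0+0 mod 2 = 1
  c[19] = d·G[:,19] = (11100100011111101101100011)·(00000000000000100000000000) mod 2 = 0+0+0+0+0+0+0+0+0+0+0+0+0+0+1+0+0+0+0+0+0+0+0+0+0+0 mod 2 = 1
  c[20] = d·G[:,20] = (11100100011111101101100011)·(00000000000000010000000000) mod 2 = 0+0+0+0+0+0+0+0+0+0+0+0+0+0+0+0+0+0+0+0+0+0+0+0+0+0 mod 2 = 0
  c[21] = d·G[:,21] = (11100100011111101101100011)·(00000000000000001000000000) mod 2 = 0+0+0+0+0+0+0+0+0+0+0+0+0+0+0+0+1+0+0+0+0+0+0+0+0+0 mod 2 = 1
  c[22] = d·G[:,22] = (11100100011111101101100011)·(00000000000000000100000000) mod 2 = 0+0+0+0+0+0+0+0+0+0+0+0+0+0+0+0+0+1+0+0+0+0+0+0+0+0 mod 2 = 1
  c[23] = d·G[:,23] = (11100100011111101101100011)·(00000000000000000010000000) mod 2 = 0+0+0+0+0+0+0+0+0+0+0+0+0+0+0+0+0+0+0+0+0+0+0+0+0+0 mod 2 = 0
  c[24] = d·G[:,24] = (11100100011111101101100011)·(00000000000000000001000000) mod 2 = 0+0+0+0+0+0+0+0+0+0+0+0+0+0+0+0+0+0+0+1+0+0+0+0+0+0 mod 2 = 1
  c[25] = d·G[:,25] = (11100100011111101101100011)·(00000000000000000000100000) mod 2 = 0+0+0+0+0+0+0+0+0+0+0+0+0+0+0+0+0+0+0+0+1+0+0+0+0+0 mod 2 = 1
  c[26] = d·G[:,26] = (11100100011111101101100011)·(00000000000000000000010000) mod 2 = 0+0+0+0+0+0+0+0+0+0+0+0+0+0+0+0+0+0+0+0+0+0+0+0+0+0 mod 2 = 0
  c[27] = d·G[:,27] = (11100100011111101101100011)·(00000000000000000000001000) mod 2 = 0+0+0+0+0+0+0+0+0+0+0+0+0+0+0+0+0+0+0+0+0+0+0+0+0+0 mod 2 = 0
  c[28] = d·G[:,28] = (11100100011111101101100011)·(00000000000000000000000100) mod 2 = 0+0+0+0+0+0+0+0+0+0+0+0+0+0+0+0+0+0+0+0+0+0+0+0+0+0 mod 2 = 0
  c[29] = d·G[:,29] = (11100100011111101101100011)·(00000000000000000000000010) mod 2 = 0+0+0+0+0+0+0+0+0+0+0+0+0+0+0+0+0+0+0+0+0+0+0+0+1+0 mod 2 = 1
  c[30] = d·G[:,30] = (11100100011111101101100011)·(00000000000000000000000001) mod 2 = 0+0+0+0+0+0+0+0+0+0+0+0+0+0+0+0+0+0+0+0+0+0+0+0+0+1 mod 2 = 1
Codeword = 0011110101000110111101101100011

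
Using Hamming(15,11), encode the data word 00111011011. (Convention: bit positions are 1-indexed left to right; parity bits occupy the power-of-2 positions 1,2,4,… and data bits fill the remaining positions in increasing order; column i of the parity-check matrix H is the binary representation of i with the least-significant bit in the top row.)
Codeword c = d · G (mod 2), d = 00111011011:
  c[0] = d·G[:,0] = (00111011011)·(11011010101) mod 2 = 0+0+0+1+1+0+1+0+0+0+1 mod 2 = 0
  c[1] = d·G[:,1] = (00111011011)·(10110110011) mod 2 = 0+0+1+1+0+0+1+0+0+1+1 mod 2 = 1
  c[2] = d·G[:,2] = (00111011011)·(10000000000) mod 2 = 0+0+0+0+0+0+0+0+0+0+0 mod 2 = 0
  c[3] = d·G[:,3] = (00111011011)·(01110001111) mod 2 = 0+0+1+1+0+0+0+1+0+1+1 mod 2 = 1
  c[4] = d·G[:,4] = (00111011011)·(01000000000) mod 2 = 0+0+0+0+0+0+0+0+0+0+0 mod 2 = 0
  c[5] = d·G[:,5] = (00111011011)·(00100000000) mod 2 = 0+0+1+0+0+0+0+0+0+0+0 mod 2 = 1
  c[6] = d·G[:,6] = (00111011011)·(00010000000) mod 2 = 0+0+0+1+0+0+0+0+0+0+0 mod 2 = 1
  c[7] = d·G[:,7] = (00111011011)·(00001111111) mod 2 = 0+0+0+0+1+0+1+1+0+1+1 mod 2 = 1
  c[8] = d·G[:,8] = (00111011011)·(00001000000) mod 2 = 0+0+0+0+1+0+0+0+0+0+0 mod 2 = 1
  c[9] = d·G[:,9] = (00111011011)·(00000100000) mod 2 = 0+0+0+0+0+0+0+0+0+0+0 mod 2 = 0
  c[10] = d·G[:,10] = (00111011011)·(00000010000) mod 2 = 0+0+0+0+0+0+1+0+0+0+0 mod 2 = 1
  c[11] = d·G[:,11] = (00111011011)·(00000001000) mod 2 = 0+0+0+0+0+0+0+1+0+0+0 mod 2 = 1
  c[12] = d·G[:,12] = (00111011011)·(00000000100) mod 2 = 0+0+0+0+0+0+0+0+0+0+0 mod 2 = 0
  c[13] = d·G[:,13] = (00111011011)·(00000000010) mod 2 = 0+0+0+0+0+0+0+0+0+1+0 mod 2 = 1
  c[14] = d·G[:,14] = (00111011011)·(00000000001) mod 2 = 0+0+0+0+0+0+0+0+0+0+1 mod 2 = 1
Codeword = 010101111011011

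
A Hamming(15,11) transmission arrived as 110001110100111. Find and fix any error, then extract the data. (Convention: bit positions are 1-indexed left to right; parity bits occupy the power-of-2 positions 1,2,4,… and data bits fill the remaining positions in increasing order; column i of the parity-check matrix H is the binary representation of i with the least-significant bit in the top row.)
Syndrome s = H · r^T (mod 2), r = 110001110100111:
  s[0] = (101010101010101)·(110001110100111) mod 2 = 1+0+0+0+0+0+1+0+0+0+0+0+1+0+1 mod 2 = 0
  s[1] = (011001100110011)·(110001110100111) mod 2 = 0+1+0+0+0+1+1+0+0+1+0+0+0+1+1 mod 2 = 0
  s[2] = (000111100001111)·(110001110100111) mod 2 = 0+0+0+0+0+1+1+0+0+0+0+0+1+1+1 mod 2 = 1
  s[3] = (000000011111111)·(110001110100111) mod 2 = 0+0+0+0+0+0+0+1+0+1+0+0+1+1+1 mod 2 = 1
Syndrome = 0011
Column 12 of H equals this syndrome → error at bit 12 (1-indexed).
Flip bit 12: 110001110100111 → 110001110101111
Extract data bits at positions {3,5,6,7,9,10,11,12,13,14,15}: 00110101111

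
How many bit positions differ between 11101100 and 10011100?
XOR = 01110000, count of 1s = 3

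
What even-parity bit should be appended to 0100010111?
Sum of data bits: 0+1+0+0+0+1+0+1+1+1 = 5.
5 mod 2 = 1, so parity bit = 1.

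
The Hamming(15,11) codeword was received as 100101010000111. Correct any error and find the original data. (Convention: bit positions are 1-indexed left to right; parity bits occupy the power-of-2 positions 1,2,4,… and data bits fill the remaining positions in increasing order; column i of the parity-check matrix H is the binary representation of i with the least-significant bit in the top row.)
Syndrome s = H · r^T (mod 2), r = 100101010000111:
  s[0] = (101010101010101)·(100101010000111) mod 2 = 1+0+0+0+0+0+0+0+0+0+0+0+1+0+1 mod 2 = 1
  s[1] = (011001100110011)·(100101010000111) mod 2 = 0+0+0+0+0+1+0+0+0+0+0+0+0+1+1 mod 2 = 1
  s[2] = (000111100001111)·(100101010000111) mod 2 = 0+0+0+1+0+1+0+0+0+0+0+0+1+1+1 mod 2 = 1
  s[3] = (000000011111111)·(100101010000111) mod 2 = 0+0+0+0+0+0+0+1+0+0+0+0+1+1+1 mod 2 = 0
Syndrome = 1110
Column 7 of H equals this syndrome → error at bit 7 (1-indexed).
Flip bit 7: 100101010000111 → 100101110000111
Extract data bits at positions {3,5,6,7,9,10,11,12,13,14,15}: 00110000111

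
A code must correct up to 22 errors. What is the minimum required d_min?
Correcting t errors requires d_min ≥ 2t + 1 = 2·22 + 1 = 45.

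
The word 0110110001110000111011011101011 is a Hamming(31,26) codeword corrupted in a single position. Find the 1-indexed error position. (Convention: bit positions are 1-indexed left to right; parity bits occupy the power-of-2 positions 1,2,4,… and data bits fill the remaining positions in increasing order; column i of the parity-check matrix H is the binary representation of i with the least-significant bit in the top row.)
Syndrome s = H · r^T (mod 2), r = 0110110001110000111011011101011:
  s[0] = (1010101010101010101010101010101)·(0110110001110000111011011101011) mod 2 = 0+0+1+0+1+0+0+0+0+0+1+0+0+0+0+0+1+0+1+0+1+0+0+0+1+0+0+0+0+0+1 mod 2 = 0
  s[1] = (0110011001100110011001100110011)·(0110110001110000111011011101011) mod 2 = 0+1+1+0+0+1+0+0+0+1+1+0+0+0+0+0+0+1+1+0+0+1+0+0+0+1+0+0+0+1+1 mod 2 = 1
  s[2] = (0001111000011110000111100001111)·(0110110001110000111011011101011) mod 2 = 0+0+0+0+1+1+0+0+0+0+0+1+0+0+0+0+0+0+0+0+1+1+0+0+0+0+0+1+0+1+1 mod 2 = 0
  s[3] = (0000000111111110000000011111111)·(0110110001110000111011011101011) mod 2 = 0+0+0+0+0+0+0+0+0+1+1+1+0+0+0+0+0+0+0+0+0+0+0+1+1+1+0+1+0+1+1 mod 2 = 1
  s[4] = (0000000000000001111111111111111)·(0110110001110000111011011101011) mod 2 = 0+0+0+0+0+0+0+0+0+0+0+0+0+0+0+0+1+1+1+0+1+1+0+1+1+1+0+1+0+1+1 mod 2 = 1
Syndrome = 01011
Column i of H is the binary representation of i, so the syndrome is the binary index of the flipped bit.
Read s = 01011 with s[0] as LSB: 0·2^0 + 1·2^1 + 0·2^2 + 1·2^3 + 1·2^4 = 26.
Error is at bit position 26.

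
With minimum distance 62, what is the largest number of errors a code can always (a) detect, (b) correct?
(a) Detection requires d_min ≥ e+1, so e ≤ d_min − 1 = 61.
(b) Correction requires d_min ≥ 2t+1, so t ≤ ⌊(d_min − 1)/2⌋ = ⌊61/2⌋ = 30.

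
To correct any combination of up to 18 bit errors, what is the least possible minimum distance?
Correcting t errors requires d_min ≥ 2t + 1 = 2·18 + 1 = 37.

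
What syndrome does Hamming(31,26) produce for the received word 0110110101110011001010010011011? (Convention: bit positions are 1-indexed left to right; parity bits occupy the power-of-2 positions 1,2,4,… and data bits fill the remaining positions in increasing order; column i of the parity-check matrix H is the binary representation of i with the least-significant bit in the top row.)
Syndrome s = H · r^T (mod 2), r = 0110110101110011001010010011011:
  s[0] = (1010101010101010101010101010101)·(0110110101110011001010010011011) mod 2 = 0+0+1+0+1+0+0+0+0+0+1+0+0+0+1+0+0+0+1+0+1+0+0+0+0+0+1+0+0+0+1 mod 2 = 0
  s[1] = (0110011001100110011001100110011)·(0110110101110011001010010011011) mod 2 = 0+1+1+0+0+1+0+0+0+1+1+0+0+0+1+0+0+0+1+0+0+0+0+0+0+0+1+0+0+1+1 mod 2 = 0
  s[2] = (0001111000011110000111100001111)·(0110110101110011001010010011011) mod 2 = 0+0+0+0+1+1+0+0+0+0+0+1+0+0+1+0+0+0+0+0+1+0+0+0+0+0+0+1+0+1+1 mod 2 = 0
  s[3] = (0000000111111110000000011111111)·(0110110101110011001010010011011) mod 2 = 0+0+0+0+0+0+0+1+0+1+1+1+0+0+1+0+0+0+0+0+0+0+0+1+0+0+1+1+0+1+1 mod 2 = 0
  s[4] = (0000000000000001111111111111111)·(0110110101110011001010010011011) mod 2 = 0+0+0+0+0+0+0+0+0+0+0+0+0+0+0+1+0+0+1+0+1+0+0+1+0+0+1+1+0+1+1 mod 2 = 0
Syndrome = 00000
s = 0: no error detected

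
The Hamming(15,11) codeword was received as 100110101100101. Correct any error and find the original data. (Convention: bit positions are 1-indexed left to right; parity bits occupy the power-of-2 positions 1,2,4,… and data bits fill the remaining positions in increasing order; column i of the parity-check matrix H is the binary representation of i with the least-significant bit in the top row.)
Syndrome s = H · r^T (mod 2), r = 100110101100101:
  s[0] = (101010101010101)·(100110101100101) mod 2 = 1+0+0+0+1+0+1+0+1+0+0+0+1+0+1 mod 2 = 0
  s[1] = (011001100110011)·(100110101100101) mod 2 = 0+0+0+0+0+0+1+0+0+1+0+0+0+0+1 mod 2 = 1
  s[2] = (000111100001111)·(100110101100101) mod 2 = 0+0+0+1+1+0+1+0+0+0+0+0+1+0+1 mod 2 = 1
  s[3] = (000000011111111)·(100110101100101) mod 2 = 0+0+0+0+0+0+0+0+1+1+0+0+1+0+1 mod 2 = 0
Syndrome = 0110
Column 6 of H equals this syndrome → error at bit 6 (1-indexed).
Flip bit 6: 100110101100101 → 100111101100101
Extract data bits at positions {3,5,6,7,9,10,11,12,13,14,15}: 01111100101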